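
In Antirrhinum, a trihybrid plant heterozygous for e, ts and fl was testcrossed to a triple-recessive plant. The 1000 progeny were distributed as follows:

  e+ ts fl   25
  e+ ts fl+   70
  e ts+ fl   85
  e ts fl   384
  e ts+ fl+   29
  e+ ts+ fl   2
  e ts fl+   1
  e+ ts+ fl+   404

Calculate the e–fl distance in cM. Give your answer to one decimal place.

5.7 cM

The two most frequent reciprocal classes, e+ ts+ fl+ and e ts fl, are the parental types, so the F1 was e+ ts+ fl+ / e ts fl.
The two rarest classes, e+ ts+ fl and e ts fl+, are the double crossovers. Comparing them with the parentals, only the fl allele has switched, so fl is the middle locus and the order is e – fl – ts.
Crossovers in the e–fl interval produce the single-crossover classes e ts+ fl+ and e+ ts fl (29 + 25 = 54) plus the double crossovers (3).
RF(e–fl) = (54 + 3) / 1000 = 57/1000 = 0.0570 → 5.7 cM.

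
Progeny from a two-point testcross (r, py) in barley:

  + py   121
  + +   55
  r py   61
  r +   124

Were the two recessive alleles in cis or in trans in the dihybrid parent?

trans

The two most frequent classes are + py (121) and r + (124); these are the parental (non-recombinant) types.
So the F1 carried + py on one chromosome and r + on the other — the recessive alleles are on opposite chromosomes (trans / repulsion).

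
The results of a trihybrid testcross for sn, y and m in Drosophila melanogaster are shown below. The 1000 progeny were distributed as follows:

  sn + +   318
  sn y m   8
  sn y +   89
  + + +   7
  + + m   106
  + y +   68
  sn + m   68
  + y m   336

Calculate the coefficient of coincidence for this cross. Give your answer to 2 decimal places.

0.47

The two most frequent reciprocal classes, + y m and sn + +, are the parental types, so the F1 was + y m / sn + +.
The two rarest classes, sn y m and + + +, are the double crossovers. Comparing them with the parentals, only the sn allele has switched, so sn is the middle locus and the order is y – sn – m.
y–sn: (195 + 15)/1000 = 0.2100; sn–m: (136 + 15)/1000 = 0.1510.
Expected DCO frequency = 0.2100 × 0.1510 ≈ 0.03171; observed = 15/1000 ≈ 0.01500.
Coefficient of coincidence = 0.01500/0.03171 ≈ 0.47.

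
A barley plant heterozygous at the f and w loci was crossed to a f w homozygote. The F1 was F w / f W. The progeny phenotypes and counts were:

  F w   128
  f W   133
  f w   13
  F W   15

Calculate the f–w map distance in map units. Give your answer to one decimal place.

9.7 map units

The recombinant classes are F W and f w: 15 + 13 = 28.
Recombination frequency = 28/289 = 0.0969 ≈ 9.7%, i.e. 9.7 map units.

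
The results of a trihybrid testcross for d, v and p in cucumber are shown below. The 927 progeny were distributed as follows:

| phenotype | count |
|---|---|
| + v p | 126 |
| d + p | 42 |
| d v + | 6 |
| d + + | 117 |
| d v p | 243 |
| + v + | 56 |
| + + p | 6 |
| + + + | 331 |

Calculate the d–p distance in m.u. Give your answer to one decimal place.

The two most frequent reciprocal classes, + + + and d v p, are the parental types, so the F1 was + + + / d v p.
The two rarest classes, + + p and d v +, are the double crossovers. Comparing them with the parentals, only the p allele has switched, so p is the middle locus and the order is d – p – v.
Crossovers in the d–p interval produce the single-crossover classes d + + and + v p (117 + 126 = 243) plus the double crossovers (12).
RF(d–p) = (243 + 12) / 927 = 255/927 = 0.2751 → 27.5 m.u.

27.5 m.u.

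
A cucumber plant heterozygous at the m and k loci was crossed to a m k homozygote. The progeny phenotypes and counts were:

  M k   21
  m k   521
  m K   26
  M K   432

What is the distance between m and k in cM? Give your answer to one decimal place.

The two most frequent classes, M K (432) and m k (521), are the parental types, so the F1 was M K / m k.
The recombinant classes are M k and m K: 21 + 26 = 47.
Recombination frequency = 47/1000 = 0.0470 ≈ 4.7%, i.e. 4.7 cM.

4.7 cM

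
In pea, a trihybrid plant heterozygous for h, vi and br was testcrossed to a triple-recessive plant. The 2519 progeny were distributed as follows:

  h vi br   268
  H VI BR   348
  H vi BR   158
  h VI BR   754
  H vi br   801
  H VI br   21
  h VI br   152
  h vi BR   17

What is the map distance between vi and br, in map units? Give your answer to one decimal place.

13.8 map units

The two most frequent reciprocal classes, H vi br and h VI BR, are the parental types, so the F1 was H vi br / h VI BR.
The two rarest classes, H VI br and h vi BR, are the double crossovers. Comparing them with the parentals, only the vi allele has switched, so vi is the middle locus and the order is br – vi – h.
Crossovers in the br–vi interval produce the single-crossover classes H vi BR and h VI br (158 + 152 = 310) plus the double crossovers (38).
RF(br–vi) = (310 + 38) / 2519 = 348/2519 = 0.1382 → 13.8 map units.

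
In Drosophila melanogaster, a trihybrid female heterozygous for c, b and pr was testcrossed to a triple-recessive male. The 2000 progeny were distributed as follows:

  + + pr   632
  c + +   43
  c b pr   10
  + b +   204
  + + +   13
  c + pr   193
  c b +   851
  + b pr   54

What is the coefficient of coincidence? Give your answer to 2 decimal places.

0.91

The two most frequent reciprocal classes, c b + and + + pr, are the parental types, so the F1 was c b + / + + pr.
The two rarest classes, c b pr and + + +, are the double crossovers. Comparing them with the parentals, only the pr allele has switched, so pr is the middle locus and the order is c – pr – b.
c–pr: (397 + 23)/2000 = 0.2100; pr–b: (97 + 23)/2000 = 0.0600.
Expected DCO frequency = 0.2100 × 0.0600 ≈ 0.01260; observed = 23/2000 ≈ 0.01150.
Coefficient of coincidence = 0.01150/0.01260 ≈ 0.91.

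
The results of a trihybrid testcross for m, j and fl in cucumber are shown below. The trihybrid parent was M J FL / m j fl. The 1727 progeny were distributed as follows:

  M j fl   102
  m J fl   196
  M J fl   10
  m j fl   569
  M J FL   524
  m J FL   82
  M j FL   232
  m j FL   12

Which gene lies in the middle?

fl

The two rarest classes, M J fl and m j FL, are the double crossovers. Comparing them with the parentals, only the fl allele has switched, so fl is the middle locus and the order is j – fl – m.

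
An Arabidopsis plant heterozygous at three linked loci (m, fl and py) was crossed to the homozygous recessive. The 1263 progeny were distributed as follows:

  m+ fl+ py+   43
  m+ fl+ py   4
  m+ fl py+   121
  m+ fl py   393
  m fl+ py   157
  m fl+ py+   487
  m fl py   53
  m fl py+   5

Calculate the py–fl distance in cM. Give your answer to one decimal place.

22.7 cM

The two most frequent reciprocal classes, m+ fl py and m fl+ py+, are the parental types, so the F1 was m+ fl py / m fl+ py+.
The two rarest classes, m+ fl+ py and m fl py+, are the double crossovers. Comparing them with the parentals, only the fl allele has switched, so fl is the middle locus and the order is m – fl – py.
Crossovers in the fl–py interval produce the single-crossover classes m+ fl py+ and m fl+ py (121 + 157 = 278) plus the double crossovers (9).
RF(fl–py) = (278 + 9) / 1263 = 287/1263 = 0.2272 → 22.7 cM.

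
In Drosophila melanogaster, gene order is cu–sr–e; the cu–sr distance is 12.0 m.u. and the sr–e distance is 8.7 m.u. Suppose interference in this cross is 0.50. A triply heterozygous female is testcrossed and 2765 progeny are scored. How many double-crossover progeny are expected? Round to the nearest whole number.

14

Map distances give recombination frequencies of 0.120 and 0.087 for the two intervals.
With interference 0.50 (so coincidence = 0.50), expected double-crossover frequency = 0.120 × 0.087 × 0.50 = 0.00522.
Expected number = 0.00522 × 2765 = 14.43 ≈ 14.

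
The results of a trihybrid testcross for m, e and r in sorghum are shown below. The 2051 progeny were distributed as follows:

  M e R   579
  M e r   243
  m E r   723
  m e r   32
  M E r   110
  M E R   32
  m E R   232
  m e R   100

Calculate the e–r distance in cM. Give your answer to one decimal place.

26.3 cM

The two most frequent reciprocal classes, M e R and m E r, are the parental types, so the F1 was M e R / m E r.
The two rarest classes, M E R and m e r, are the double crossovers. Comparing them with the parentals, only the e allele has switched, so e is the middle locus and the order is r – e – m.
Crossovers in the r–e interval produce the single-crossover classes M e r and m E R (243 + 232 = 475) plus the double crossovers (64).
RF(r–e) = (475 + 64) / 2051 = 539/2051 = 0.2628 → 26.3 cM.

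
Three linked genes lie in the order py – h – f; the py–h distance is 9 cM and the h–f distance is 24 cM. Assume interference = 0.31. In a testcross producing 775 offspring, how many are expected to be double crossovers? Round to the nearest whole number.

12

Map distances give recombination frequencies of 0.090 and 0.240 for the two intervals.
With interference 0.31 (so coincidence = 0.69), expected double-crossover frequency = 0.090 × 0.240 × 0.69 = 0.01490.
Expected number = 0.01490 × 775 = 11.55 ≈ 12.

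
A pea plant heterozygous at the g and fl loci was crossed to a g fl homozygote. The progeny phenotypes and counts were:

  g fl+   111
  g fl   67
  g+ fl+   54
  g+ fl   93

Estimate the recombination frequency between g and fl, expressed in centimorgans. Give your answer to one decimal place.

The two most frequent classes, g+ fl (93) and g fl+ (111), are the parental types, so the F1 was g+ fl / g fl+.
The recombinant classes are g+ fl+ and g fl: 54 + 67 = 121.
Recombination frequency = 121/325 = 0.3723 ≈ 37.2%, i.e. 37.2 centimorgans.

37.2 centimorgans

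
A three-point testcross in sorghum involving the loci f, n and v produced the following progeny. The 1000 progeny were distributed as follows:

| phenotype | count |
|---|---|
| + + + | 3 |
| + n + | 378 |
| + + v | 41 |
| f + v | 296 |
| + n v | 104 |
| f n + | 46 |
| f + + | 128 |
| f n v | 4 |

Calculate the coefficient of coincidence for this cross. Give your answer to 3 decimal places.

0.312

The two most frequent reciprocal classes, f + v and + n +, are the parental types, so the F1 was f + v / + n +.
The two rarest classes, f n v and + + +, are the double crossovers. Comparing them with the parentals, only the n allele has switched, so n is the middle locus and the order is f – n – v.
f–n: (87 + 7)/1000 = 0.0940; n–v: (232 + 7)/1000 = 0.2390.
Expected DCO frequency = 0.0940 × 0.2390 ≈ 0.02247; observed = 7/1000 ≈ 0.00700.
Coefficient of coincidence = 0.00700/0.02247 ≈ 0.312.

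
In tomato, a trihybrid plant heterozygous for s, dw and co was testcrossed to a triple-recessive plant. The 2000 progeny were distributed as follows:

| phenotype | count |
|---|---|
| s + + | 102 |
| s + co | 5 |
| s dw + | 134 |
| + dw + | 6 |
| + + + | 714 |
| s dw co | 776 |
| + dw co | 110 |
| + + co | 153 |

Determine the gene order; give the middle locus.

The two most frequent reciprocal classes, s dw co and + + +, are the parental types, so the F1 was s dw co / + + +.
The two rarest classes, s + co and + dw +, are the double crossovers. Comparing them with the parentals, only the dw allele has switched, so dw is the middle locus and the order is s – dw – co.

dw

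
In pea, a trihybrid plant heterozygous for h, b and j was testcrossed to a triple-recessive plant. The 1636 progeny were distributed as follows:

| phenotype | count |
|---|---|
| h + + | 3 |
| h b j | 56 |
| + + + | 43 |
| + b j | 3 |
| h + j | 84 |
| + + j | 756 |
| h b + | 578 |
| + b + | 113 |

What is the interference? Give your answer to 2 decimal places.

The two most frequent reciprocal classes, h b + and + + j, are the parental types, so the F1 was h b + / + + j.
The two rarest classes, h + + and + b j, are the double crossovers. Comparing them with the parentals, only the b allele has switched, so b is the middle locus and the order is j – b – h.
j–b: (99 + 6)/1636 = 0.0642; b–h: (197 + 6)/1636 = 0.1241.
Expected DCO frequency = 0.0642 × 0.1241 ≈ 0.00797; observed = 6/1636 ≈ 0.00367.
Coefficient of coincidence = 0.00367/0.00797 ≈ 0.46; interference = 1 − 0.46 = 0.54.

0.54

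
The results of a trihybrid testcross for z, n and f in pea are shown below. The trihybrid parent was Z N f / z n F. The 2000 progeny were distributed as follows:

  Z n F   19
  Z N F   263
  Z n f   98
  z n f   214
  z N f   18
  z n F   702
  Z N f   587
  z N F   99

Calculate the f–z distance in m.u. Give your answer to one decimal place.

25.7 m.u.

The two rarest classes, z N f and Z n F, are the double crossovers. Comparing them with the parentals, only the z allele has switched, so z is the middle locus and the order is n – z – f.
Crossovers in the z–f interval produce the single-crossover classes Z N F and z n f (263 + 214 = 477) plus the double crossovers (37).
RF(z–f) = (477 + 37) / 2000 = 514/2000 = 0.2570 → 25.7 m.u.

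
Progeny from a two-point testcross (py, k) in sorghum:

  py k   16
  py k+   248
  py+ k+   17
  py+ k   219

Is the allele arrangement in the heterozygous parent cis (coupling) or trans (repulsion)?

trans

The two most frequent classes are py+ k (219) and py k+ (248); these are the parental (non-recombinant) types.
So the F1 carried py+ k on one chromosome and py k+ on the other — the recessive alleles are on opposite chromosomes (trans / repulsion).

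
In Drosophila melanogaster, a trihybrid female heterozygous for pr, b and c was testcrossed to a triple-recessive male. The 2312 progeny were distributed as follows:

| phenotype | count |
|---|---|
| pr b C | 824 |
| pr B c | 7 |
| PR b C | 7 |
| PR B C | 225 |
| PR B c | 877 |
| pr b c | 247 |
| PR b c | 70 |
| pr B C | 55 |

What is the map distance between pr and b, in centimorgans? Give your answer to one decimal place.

The two most frequent reciprocal classes, pr b C and PR B c, are the parental types, so the F1 was pr b C / PR B c.
The two rarest classes, PR b C and pr B c, are the double crossovers. Comparing them with the parentals, only the pr allele has switched, so pr is the middle locus and the order is b – pr – c.
Crossovers in the b–pr interval produce the single-crossover classes pr B C and PR b c (55 + 70 = 125) plus the double crossovers (14).
RF(b–pr) = (125 + 14) / 2312 = 139/2312 = 0.0601 → 6.0 centimorgans.

6.0 centimorgans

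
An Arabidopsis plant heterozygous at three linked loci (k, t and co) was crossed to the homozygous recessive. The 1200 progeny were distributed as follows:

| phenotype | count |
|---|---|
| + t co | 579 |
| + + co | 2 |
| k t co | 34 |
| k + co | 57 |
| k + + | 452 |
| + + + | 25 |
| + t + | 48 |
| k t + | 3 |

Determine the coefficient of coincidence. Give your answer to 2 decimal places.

0.85

The two most frequent reciprocal classes, k + + and + t co, are the parental types, so the F1 was k + + / + t co.
The two rarest classes, k t + and + + co, are the double crossovers. Comparing them with the parentals, only the t allele has switched, so t is the middle locus and the order is k – t – co.
k–t: (59 + 5)/1200 = 0.0533; t–co: (105 + 5)/1200 = 0.0917.
Expected DCO frequency = 0.0533 × 0.0917 ≈ 0.00489; observed = 5/1200 ≈ 0.00417.
Coefficient of coincidence = 0.00417/0.00489 ≈ 0.85.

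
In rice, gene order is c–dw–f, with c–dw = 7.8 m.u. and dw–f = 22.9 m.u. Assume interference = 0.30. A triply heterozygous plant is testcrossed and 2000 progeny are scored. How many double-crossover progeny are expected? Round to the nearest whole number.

25

Map distances give recombination frequencies of 0.078 and 0.229 for the two intervals.
With interference 0.30 (so coincidence = 0.70), expected double-crossover frequency = 0.078 × 0.229 × 0.70 = 0.01250.
Expected number = 0.01250 × 2000 = 25.01 ≈ 25.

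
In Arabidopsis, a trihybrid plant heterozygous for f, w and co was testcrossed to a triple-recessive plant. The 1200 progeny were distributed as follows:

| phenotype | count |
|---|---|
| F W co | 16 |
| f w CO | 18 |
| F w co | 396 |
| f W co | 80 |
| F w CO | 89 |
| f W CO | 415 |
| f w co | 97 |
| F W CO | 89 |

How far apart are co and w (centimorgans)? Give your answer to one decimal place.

The two most frequent reciprocal classes, f W CO and F w co, are the parental types, so the F1 was f W CO / F w co.
The two rarest classes, f w CO and F W co, are the double crossovers. Comparing them with the parentals, only the w allele has switched, so w is the middle locus and the order is f – w – co.
Crossovers in the w–co interval produce the single-crossover classes f W co and F w CO (80 + 89 = 169) plus the double crossovers (34).
RF(w–co) = (169 + 34) / 1200 = 203/1200 = 0.1692 → 16.9 centimorgans.

16.9 centimorgans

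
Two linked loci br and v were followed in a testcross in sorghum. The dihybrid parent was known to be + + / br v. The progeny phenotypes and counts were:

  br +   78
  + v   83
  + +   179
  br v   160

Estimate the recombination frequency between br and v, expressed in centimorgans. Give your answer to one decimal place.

32.2 centimorgans

The recombinant classes are + v and br +: 83 + 78 = 161.
Recombination frequency = 161/500 = 0.3220 ≈ 32.2%, i.e. 32.2 centimorgans.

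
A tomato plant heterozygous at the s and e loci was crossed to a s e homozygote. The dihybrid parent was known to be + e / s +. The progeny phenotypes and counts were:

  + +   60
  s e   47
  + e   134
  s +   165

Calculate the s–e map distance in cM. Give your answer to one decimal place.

26.4 cM

The recombinant classes are + + and s e: 60 + 47 = 107.
Recombination frequency = 107/406 = 0.2635 ≈ 26.4%, i.e. 26.4 cM.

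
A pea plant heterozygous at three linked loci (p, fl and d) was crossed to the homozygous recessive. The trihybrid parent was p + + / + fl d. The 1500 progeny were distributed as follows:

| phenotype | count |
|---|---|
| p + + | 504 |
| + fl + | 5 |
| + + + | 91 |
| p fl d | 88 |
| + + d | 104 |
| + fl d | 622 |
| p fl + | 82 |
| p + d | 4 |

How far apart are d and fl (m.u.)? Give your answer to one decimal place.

The two rarest classes, p + d and + fl +, are the double crossovers. Comparing them with the parentals, only the d allele has switched, so d is the middle locus and the order is p – d – fl.
Crossovers in the d–fl interval produce the single-crossover classes p fl + and + + d (82 + 104 = 186) plus the double crossovers (9).
RF(d–fl) = (186 + 9) / 1500 = 195/1500 = 0.1300 → 13.0 m.u.

13.0 m.u.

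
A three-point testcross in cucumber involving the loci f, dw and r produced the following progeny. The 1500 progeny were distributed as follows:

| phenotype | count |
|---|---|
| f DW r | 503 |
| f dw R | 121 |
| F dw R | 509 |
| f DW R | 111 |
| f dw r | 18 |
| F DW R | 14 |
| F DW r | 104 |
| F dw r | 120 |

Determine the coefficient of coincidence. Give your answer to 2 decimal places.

The two most frequent reciprocal classes, F dw R and f DW r, are the parental types, so the F1 was F dw R / f DW r.
The two rarest classes, F DW R and f dw r, are the double crossovers. Comparing them with the parentals, only the dw allele has switched, so dw is the middle locus and the order is f – dw – r.
f–dw: (225 + 32)/1500 = 0.1713; dw–r: (231 + 32)/1500 = 0.1753.
Expected DCO frequency = 0.1713 × 0.1753 ≈ 0.03003; observed = 32/1500 ≈ 0.02133.
Coefficient of coincidence = 0.02133/0.03003 ≈ 0.71.

0.71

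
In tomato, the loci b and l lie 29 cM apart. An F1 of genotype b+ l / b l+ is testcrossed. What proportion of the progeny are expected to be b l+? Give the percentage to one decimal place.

35.5%

A map distance of 29 cM corresponds to a recombination frequency of 0.290.
The F1 is b+ l / b l+, so b l+ is a parental gamete class with expected frequency (1 − r)/2 = 0.710/2 = 0.3550.
That is 0.3550 = 35.5% of the progeny.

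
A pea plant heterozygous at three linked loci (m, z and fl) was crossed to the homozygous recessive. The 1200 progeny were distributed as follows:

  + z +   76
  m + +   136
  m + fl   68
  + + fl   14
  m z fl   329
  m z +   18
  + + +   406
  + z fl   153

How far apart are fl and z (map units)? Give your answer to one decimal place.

The two most frequent reciprocal classes, m z fl and + + +, are the parental types, so the F1 was m z fl / + + +.
The two rarest classes, m z + and + + fl, are the double crossovers. Comparing them with the parentals, only the fl allele has switched, so fl is the middle locus and the order is z – fl – m.
Crossovers in the z–fl interval produce the single-crossover classes m + fl and + z + (68 + 76 = 144) plus the double crossovers (32).
RF(z–fl) = (144 + 32) / 1200 = 176/1200 = 0.1467 → 14.7 map units.

14.7 map units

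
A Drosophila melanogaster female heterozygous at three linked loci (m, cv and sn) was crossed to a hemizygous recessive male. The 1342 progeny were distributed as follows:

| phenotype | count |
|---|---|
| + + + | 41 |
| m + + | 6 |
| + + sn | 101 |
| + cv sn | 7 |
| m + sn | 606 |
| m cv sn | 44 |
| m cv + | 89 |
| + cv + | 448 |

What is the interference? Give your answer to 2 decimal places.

The two most frequent reciprocal classes, + cv + and m + sn, are the parental types, so the F1 was + cv + / m + sn.
The two rarest classes, + cv sn and m + +, are the double crossovers. Comparing them with the parentals, only the sn allele has switched, so sn is the middle locus and the order is m – sn – cv.
m–sn: (190 + 13)/1342 = 0.1513; sn–cv: (85 + 13)/1342 = 0.0730.
Expected DCO frequency = 0.1513 × 0.0730 ≈ 0.01104; observed = 13/1342 ≈ 0.00969.
Coefficient of coincidence = 0.00969/0.01104 ≈ 0.88; interference = 1 − 0.88 = 0.12.

0.12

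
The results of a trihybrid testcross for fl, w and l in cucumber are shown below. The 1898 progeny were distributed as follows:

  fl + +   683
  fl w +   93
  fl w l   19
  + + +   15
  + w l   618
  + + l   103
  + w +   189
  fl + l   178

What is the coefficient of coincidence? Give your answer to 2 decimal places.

0.70

The two most frequent reciprocal classes, + w l and fl + +, are the parental types, so the F1 was + w l / fl + +.
The two rarest classes, fl w l and + + +, are the double crossovers. Comparing them with the parentals, only the fl allele has switched, so fl is the middle locus and the order is w – fl – l.
w–fl: (196 + 34)/1898 = 0.1212; fl–l: (367 + 34)/1898 = 0.2113.
Expected DCO frequency = 0.1212 × 0.2113 ≈ 0.02561; observed = 34/1898 ≈ 0.01791.
Coefficient of coincidence = 0.01791/0.02561 ≈ 0.70.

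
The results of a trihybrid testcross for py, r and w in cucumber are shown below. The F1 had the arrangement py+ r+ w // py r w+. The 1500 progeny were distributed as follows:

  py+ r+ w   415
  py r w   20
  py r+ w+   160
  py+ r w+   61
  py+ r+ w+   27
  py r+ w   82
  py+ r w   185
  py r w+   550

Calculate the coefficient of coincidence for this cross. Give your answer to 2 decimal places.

The two rarest classes, py+ r+ w+ and py r w, are the double crossovers. Comparing them with the parentals, only the w allele has switched, so w is the middle locus and the order is py – w – r.
py–w: (143 + 47)/1500 = 0.1267; w–r: (345 + 47)/1500 = 0.2613.
Expected DCO frequency = 0.1267 × 0.2613 ≈ 0.03311; observed = 47/1500 ≈ 0.03133.
Coefficient of coincidence = 0.03133/0.03311 ≈ 0.95.

0.95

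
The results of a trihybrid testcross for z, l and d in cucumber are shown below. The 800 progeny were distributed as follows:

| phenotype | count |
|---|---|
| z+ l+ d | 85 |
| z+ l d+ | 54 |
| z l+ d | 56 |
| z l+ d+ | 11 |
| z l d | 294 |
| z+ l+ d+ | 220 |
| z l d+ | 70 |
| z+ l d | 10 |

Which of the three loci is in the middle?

z

The two most frequent reciprocal classes, z l d and z+ l+ d+, are the parental types, so the F1 was z l d / z+ l+ d+.
The two rarest classes, z+ l d and z l+ d+, are the double crossovers. Comparing them with the parentals, only the z allele has switched, so z is the middle locus and the order is d – z – l.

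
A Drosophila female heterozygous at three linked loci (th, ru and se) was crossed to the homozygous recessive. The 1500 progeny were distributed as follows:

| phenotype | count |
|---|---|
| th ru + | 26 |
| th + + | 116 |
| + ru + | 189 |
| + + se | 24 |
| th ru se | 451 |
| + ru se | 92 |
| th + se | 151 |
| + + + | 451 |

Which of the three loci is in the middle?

The two most frequent reciprocal classes, th ru se and + + +, are the parental types, so the F1 was th ru se / + + +.
The two rarest classes, th ru + and + + se, are the double crossovers. Comparing them with the parentals, only the se allele has switched, so se is the middle locus and the order is th – se – ru.

se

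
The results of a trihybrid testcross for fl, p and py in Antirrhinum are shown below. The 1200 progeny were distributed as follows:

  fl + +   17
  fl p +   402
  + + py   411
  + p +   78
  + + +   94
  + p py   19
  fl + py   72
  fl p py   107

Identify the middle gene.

p

The two most frequent reciprocal classes, + + py and fl p +, are the parental types, so the F1 was + + py / fl p +.
The two rarest classes, + p py and fl + +, are the double crossovers. Comparing them with the parentals, only the p allele has switched, so p is the middle locus and the order is py – p – fl.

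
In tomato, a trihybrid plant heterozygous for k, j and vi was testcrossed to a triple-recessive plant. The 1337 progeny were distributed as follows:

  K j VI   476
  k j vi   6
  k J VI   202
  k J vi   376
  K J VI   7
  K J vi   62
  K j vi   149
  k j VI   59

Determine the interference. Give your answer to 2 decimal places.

The two most frequent reciprocal classes, K j VI and k J vi, are the parental types, so the F1 was K j VI / k J vi.
The two rarest classes, K J VI and k j vi, are the double crossovers. Comparing them with the parentals, only the j allele has switched, so j is the middle locus and the order is vi – j – k.
vi–j: (351 + 13)/1337 = 0.2723; j–k: (121 + 13)/1337 = 0.1002.
Expected DCO frequency = 0.2723 × 0.1002 ≈ 0.02728; observed = 13/1337 ≈ 0.00972.
Coefficient of coincidence = 0.00972/0.02728 ≈ 0.36; interference = 1 − 0.36 = 0.64.

0.64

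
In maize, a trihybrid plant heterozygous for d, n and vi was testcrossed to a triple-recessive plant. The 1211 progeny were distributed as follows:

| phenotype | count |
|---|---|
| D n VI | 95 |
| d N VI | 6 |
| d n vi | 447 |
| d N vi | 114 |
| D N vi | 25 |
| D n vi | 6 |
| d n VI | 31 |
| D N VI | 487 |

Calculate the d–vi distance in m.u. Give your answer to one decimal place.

5.6 m.u.

The two most frequent reciprocal classes, d n vi and D N VI, are the parental types, so the F1 was d n vi / D N VI.
The two rarest classes, D n vi and d N VI, are the double crossovers. Comparing them with the parentals, only the d allele has switched, so d is the middle locus and the order is n – d – vi.
Crossovers in the d–vi interval produce the single-crossover classes d n VI and D N vi (31 + 25 = 56) plus the double crossovers (12).
RF(d–vi) = (56 + 12) / 1211 = 68/1211 = 0.0562 → 5.6 m.u.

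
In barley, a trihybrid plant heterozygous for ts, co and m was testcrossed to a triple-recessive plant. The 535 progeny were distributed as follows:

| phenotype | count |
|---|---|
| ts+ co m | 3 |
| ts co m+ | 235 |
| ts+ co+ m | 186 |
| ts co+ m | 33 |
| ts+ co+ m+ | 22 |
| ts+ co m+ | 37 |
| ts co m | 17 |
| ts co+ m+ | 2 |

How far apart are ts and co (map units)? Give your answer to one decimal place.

The two most frequent reciprocal classes, ts co m+ and ts+ co+ m, are the parental types, so the F1 was ts co m+ / ts+ co+ m.
The two rarest classes, ts co+ m+ and ts+ co m, are the double crossovers. Comparing them with the parentals, only the co allele has switched, so co is the middle locus and the order is m – co – ts.
Crossovers in the co–ts interval produce the single-crossover classes ts+ co m+ and ts co+ m (37 + 33 = 70) plus the double crossovers (5).
RF(co–ts) = (70 + 5) / 535 = 75/535 = 0.1402 → 14.0 map units.

14.0 map units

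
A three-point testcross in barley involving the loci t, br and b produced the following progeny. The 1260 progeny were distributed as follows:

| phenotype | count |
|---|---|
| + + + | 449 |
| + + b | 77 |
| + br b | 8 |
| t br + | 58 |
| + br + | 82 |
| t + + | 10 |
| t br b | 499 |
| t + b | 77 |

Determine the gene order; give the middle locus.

The two most frequent reciprocal classes, + + + and t br b, are the parental types, so the F1 was + + + / t br b.
The two rarest classes, t + + and + br b, are the double crossovers. Comparing them with the parentals, only the t allele has switched, so t is the middle locus and the order is b – t – br.

t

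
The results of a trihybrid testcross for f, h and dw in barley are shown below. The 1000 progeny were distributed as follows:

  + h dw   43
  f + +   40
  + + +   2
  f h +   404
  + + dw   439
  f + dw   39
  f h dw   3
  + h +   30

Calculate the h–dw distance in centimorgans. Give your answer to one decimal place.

8.8 centimorgans

The two most frequent reciprocal classes, + + dw and f h +, are the parental types, so the F1 was + + dw / f h +.
The two rarest classes, + + + and f h dw, are the double crossovers. Comparing them with the parentals, only the dw allele has switched, so dw is the middle locus and the order is h – dw – f.
Crossovers in the h–dw interval produce the single-crossover classes + h dw and f + + (43 + 40 = 83) plus the double crossovers (5).
RF(h–dw) = (83 + 5) / 1000 = 88/1000 = 0.0880 → 8.8 centimorgans.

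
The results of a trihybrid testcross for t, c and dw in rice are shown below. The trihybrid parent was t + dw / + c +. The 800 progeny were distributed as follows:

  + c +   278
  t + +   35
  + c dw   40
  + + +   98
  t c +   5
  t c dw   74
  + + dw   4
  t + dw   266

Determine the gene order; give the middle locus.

t

The two rarest classes, + + dw and t c +, are the double crossovers. Comparing them with the parentals, only the t allele has switched, so t is the middle locus and the order is c – t – dw.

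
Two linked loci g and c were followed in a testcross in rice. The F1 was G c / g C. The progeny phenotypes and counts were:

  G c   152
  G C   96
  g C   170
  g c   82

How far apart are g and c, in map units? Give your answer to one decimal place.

35.6 map units

The recombinant classes are G C and g c: 96 + 82 = 178.
Recombination frequency = 178/500 = 0.3560 ≈ 35.6%, i.e. 35.6 map units.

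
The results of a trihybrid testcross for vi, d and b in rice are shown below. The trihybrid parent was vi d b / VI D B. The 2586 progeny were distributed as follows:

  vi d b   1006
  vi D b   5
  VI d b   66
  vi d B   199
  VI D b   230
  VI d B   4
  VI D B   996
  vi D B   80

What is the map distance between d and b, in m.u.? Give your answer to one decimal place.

The two rarest classes, vi D b and VI d B, are the double crossovers. Comparing them with the parentals, only the d allele has switched, so d is the middle locus and the order is b – d – vi.
Crossovers in the b–d interval produce the single-crossover classes vi d B and VI D b (199 + 230 = 429) plus the double crossovers (9).
RF(b–d) = (429 + 9) / 2586 = 438/2586 = 0.1694 → 16.9 m.u.

16.9 m.u.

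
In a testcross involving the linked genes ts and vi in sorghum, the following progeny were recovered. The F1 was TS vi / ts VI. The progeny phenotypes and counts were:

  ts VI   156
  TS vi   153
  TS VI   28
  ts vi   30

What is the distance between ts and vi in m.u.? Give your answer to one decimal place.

15.8 m.u.

The recombinant classes are TS VI and ts vi: 28 + 30 = 58.
Recombination frequency = 58/367 = 0.1580 ≈ 15.8%, i.e. 15.8 m.u.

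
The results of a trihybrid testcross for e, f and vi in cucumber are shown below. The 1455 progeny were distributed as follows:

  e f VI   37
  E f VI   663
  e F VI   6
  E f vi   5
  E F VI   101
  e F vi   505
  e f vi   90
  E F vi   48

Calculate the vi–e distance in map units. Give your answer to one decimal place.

6.6 map units

The two most frequent reciprocal classes, e F vi and E f VI, are the parental types, so the F1 was e F vi / E f VI.
The two rarest classes, e F VI and E f vi, are the double crossovers. Comparing them with the parentals, only the vi allele has switched, so vi is the middle locus and the order is f – vi – e.
Crossovers in the vi–e interval produce the single-crossover classes E F vi and e f VI (48 + 37 = 85) plus the double crossovers (11).
RF(vi–e) = (85 + 11) / 1455 = 96/1455 = 0.0660 → 6.6 map units.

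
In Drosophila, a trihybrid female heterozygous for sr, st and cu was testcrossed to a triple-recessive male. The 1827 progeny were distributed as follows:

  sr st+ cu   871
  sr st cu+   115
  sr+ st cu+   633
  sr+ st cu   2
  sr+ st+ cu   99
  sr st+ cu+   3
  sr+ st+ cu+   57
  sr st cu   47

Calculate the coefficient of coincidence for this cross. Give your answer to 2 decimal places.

0.38

The two most frequent reciprocal classes, sr st+ cu and sr+ st cu+, are the parental types, so the F1 was sr st+ cu / sr+ st cu+.
The two rarest classes, sr st+ cu+ and sr+ st cu, are the double crossovers. Comparing them with the parentals, only the cu allele has switched, so cu is the middle locus and the order is sr – cu – st.
sr–cu: (214 + 5)/1827 = 0.1199; cu–st: (104 + 5)/1827 = 0.0597.
Expected DCO frequency = 0.1199 × 0.0597 ≈ 0.00716; observed = 5/1827 ≈ 0.00274.
Coefficient of coincidence = 0.00274/0.00716 ≈ 0.38.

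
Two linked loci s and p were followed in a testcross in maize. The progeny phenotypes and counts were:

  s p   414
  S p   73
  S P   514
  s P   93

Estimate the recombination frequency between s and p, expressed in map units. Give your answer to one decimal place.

15.2 map units

The two most frequent classes, S P (514) and s p (414), are the parental types, so the F1 was S P / s p.
The recombinant classes are S p and s P: 73 + 93 = 166.
Recombination frequency = 166/1094 = 0.1517 ≈ 15.2%, i.e. 15.2 map units.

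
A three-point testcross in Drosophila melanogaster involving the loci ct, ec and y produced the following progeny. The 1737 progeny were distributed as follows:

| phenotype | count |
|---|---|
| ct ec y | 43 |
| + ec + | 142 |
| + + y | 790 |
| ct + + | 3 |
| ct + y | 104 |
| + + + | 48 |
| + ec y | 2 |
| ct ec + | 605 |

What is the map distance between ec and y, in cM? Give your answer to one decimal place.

The two most frequent reciprocal classes, + + y and ct ec +, are the parental types, so the F1 was + + y / ct ec +.
The two rarest classes, + ec y and ct + +, are the double crossovers. Comparing them with the parentals, only the ec allele has switched, so ec is the middle locus and the order is y – ec – ct.
Crossovers in the y–ec interval produce the single-crossover classes + + + and ct ec y (48 + 43 = 91) plus the double crossovers (5).
RF(y–ec) = (91 + 5) / 1737 = 96/1737 = 0.0553 → 5.5 cM.

5.5 cM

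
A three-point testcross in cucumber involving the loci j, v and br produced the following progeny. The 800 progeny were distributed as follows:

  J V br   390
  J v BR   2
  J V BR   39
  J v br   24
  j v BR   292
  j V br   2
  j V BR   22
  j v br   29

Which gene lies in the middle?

j

The two most frequent reciprocal classes, j v BR and J V br, are the parental types, so the F1 was j v BR / J V br.
The two rarest classes, J v BR and j V br, are the double crossovers. Comparing them with the parentals, only the j allele has switched, so j is the middle locus and the order is v – j – br.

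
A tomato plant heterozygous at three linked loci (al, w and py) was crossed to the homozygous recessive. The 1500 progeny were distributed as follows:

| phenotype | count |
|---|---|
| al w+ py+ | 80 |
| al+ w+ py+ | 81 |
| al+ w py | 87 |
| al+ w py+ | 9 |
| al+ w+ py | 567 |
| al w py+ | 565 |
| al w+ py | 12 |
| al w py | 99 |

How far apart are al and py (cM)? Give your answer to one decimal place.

13.4 cM

The two most frequent reciprocal classes, al w py+ and al+ w+ py, are the parental types, so the F1 was al w py+ / al+ w+ py.
The two rarest classes, al+ w py+ and al w+ py, are the double crossovers. Comparing them with the parentals, only the al allele has switched, so al is the middle locus and the order is py – al – w.
Crossovers in the py–al interval produce the single-crossover classes al w py and al+ w+ py+ (99 + 81 = 180) plus the double crossovers (21).
RF(py–al) = (180 + 21) / 1500 = 201/1500 = 0.1340 → 13.4 cM.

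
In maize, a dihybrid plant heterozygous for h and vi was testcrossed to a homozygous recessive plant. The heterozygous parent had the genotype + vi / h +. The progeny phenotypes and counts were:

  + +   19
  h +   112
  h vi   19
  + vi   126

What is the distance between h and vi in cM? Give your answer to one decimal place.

13.8 cM

The recombinant classes are + + and h vi: 19 + 19 = 38.
Recombination frequency = 38/276 = 0.1377 ≈ 13.8%, i.e. 13.8 cM.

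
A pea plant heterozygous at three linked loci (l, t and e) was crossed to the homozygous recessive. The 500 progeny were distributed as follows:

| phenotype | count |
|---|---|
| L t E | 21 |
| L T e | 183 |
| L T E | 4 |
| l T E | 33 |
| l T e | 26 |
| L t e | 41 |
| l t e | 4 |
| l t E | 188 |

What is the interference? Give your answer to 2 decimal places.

0.11

The two most frequent reciprocal classes, L T e and l t E, are the parental types, so the F1 was L T e / l t E.
The two rarest classes, L T E and l t e, are the double crossovers. Comparing them with the parentals, only the e allele has switched, so e is the middle locus and the order is l – e – t.
l–e: (47 + 8)/500 = 0.1100; e–t: (74 + 8)/500 = 0.1640.
Expected DCO frequency = 0.1100 × 0.1640 ≈ 0.01804; observed = 8/500 ≈ 0.01600.
Coefficient of coincidence = 0.01600/0.01804 ≈ 0.89; interference = 1 − 0.89 = 0.11.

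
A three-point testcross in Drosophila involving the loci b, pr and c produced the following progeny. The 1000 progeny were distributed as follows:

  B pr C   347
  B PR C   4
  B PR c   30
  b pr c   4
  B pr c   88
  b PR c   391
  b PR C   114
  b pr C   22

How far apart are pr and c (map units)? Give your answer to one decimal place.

21.0 map units

The two most frequent reciprocal classes, b PR c and B pr C, are the parental types, so the F1 was b PR c / B pr C.
The two rarest classes, b pr c and B PR C, are the double crossovers. Comparing them with the parentals, only the pr allele has switched, so pr is the middle locus and the order is b – pr – c.
Crossovers in the pr–c interval produce the single-crossover classes b PR C and B pr c (114 + 88 = 202) plus the double crossovers (8).
RF(pr–c) = (202 + 8) / 1000 = 210/1000 = 0.2100 → 21.0 map units.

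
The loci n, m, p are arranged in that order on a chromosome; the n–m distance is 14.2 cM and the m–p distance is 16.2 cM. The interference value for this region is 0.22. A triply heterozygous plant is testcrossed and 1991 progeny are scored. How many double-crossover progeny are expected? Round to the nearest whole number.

Map distances give recombination frequencies of 0.142 and 0.162 for the two intervals.
With interference 0.22 (so coincidence = 0.78), expected double-crossover frequency = 0.142 × 0.162 × 0.78 = 0.01794.
Expected number = 0.01794 × 1991 = 35.72 ≈ 36.

36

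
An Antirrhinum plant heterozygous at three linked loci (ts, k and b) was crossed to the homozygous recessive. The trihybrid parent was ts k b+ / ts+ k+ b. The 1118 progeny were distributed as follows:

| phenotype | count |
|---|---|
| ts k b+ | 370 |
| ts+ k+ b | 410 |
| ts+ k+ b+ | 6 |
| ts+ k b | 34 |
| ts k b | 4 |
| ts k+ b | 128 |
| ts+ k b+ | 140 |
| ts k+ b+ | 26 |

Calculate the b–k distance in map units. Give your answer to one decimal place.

The two rarest classes, ts k b and ts+ k+ b+, are the double crossovers. Comparing them with the parentals, only the b allele has switched, so b is the middle locus and the order is k – b – ts.
Crossovers in the k–b interval produce the single-crossover classes ts k+ b+ and ts+ k b (26 + 34 = 60) plus the double crossovers (10).
RF(k–b) = (60 + 10) / 1118 = 70/1118 = 0.0626 → 6.3 map units.

6.3 map units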